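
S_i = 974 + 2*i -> [974, 976, 978, 980, 982]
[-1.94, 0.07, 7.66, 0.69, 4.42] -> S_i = Random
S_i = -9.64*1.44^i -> [-9.64, -13.88, -19.99, -28.78, -41.45]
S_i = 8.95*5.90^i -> [8.95, 52.8, 311.55, 1838.14, 10845.04]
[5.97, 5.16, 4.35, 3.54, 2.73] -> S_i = 5.97 + -0.81*i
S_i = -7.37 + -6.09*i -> [-7.37, -13.46, -19.55, -25.64, -31.73]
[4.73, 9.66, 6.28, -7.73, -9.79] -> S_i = Random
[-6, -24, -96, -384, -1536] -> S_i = -6*4^i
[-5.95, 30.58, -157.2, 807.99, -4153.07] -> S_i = -5.95*(-5.14)^i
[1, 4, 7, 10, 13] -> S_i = 1 + 3*i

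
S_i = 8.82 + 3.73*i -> [8.82, 12.55, 16.28, 20.01, 23.74]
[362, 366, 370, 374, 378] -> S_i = 362 + 4*i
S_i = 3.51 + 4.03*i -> [3.51, 7.54, 11.57, 15.6, 19.63]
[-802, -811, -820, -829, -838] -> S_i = -802 + -9*i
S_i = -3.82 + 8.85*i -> [-3.82, 5.03, 13.88, 22.73, 31.58]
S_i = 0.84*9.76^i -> [0.84, 8.2, 80.02, 780.96, 7622.17]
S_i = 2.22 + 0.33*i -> [2.22, 2.55, 2.88, 3.21, 3.54]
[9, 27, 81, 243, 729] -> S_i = 9*3^i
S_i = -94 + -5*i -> [-94, -99, -104, -109, -114]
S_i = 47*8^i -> [47, 376, 3008, 24064, 192512]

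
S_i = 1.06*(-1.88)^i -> [1.06, -1.99, 3.75, -7.04, 13.24]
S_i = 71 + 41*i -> [71, 112, 153, 194, 235]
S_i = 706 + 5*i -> [706, 711, 716, 721, 726]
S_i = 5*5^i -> [5, 25, 125, 625, 3125]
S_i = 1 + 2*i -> [1, 3, 5, 7, 9]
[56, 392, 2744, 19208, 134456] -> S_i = 56*7^i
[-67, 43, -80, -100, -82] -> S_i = Random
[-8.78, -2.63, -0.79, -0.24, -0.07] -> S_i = -8.78*0.30^i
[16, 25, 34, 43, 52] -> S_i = 16 + 9*i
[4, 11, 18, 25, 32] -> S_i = 4 + 7*i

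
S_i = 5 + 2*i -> [5, 7, 9, 11, 13]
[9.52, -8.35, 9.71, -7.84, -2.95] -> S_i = Random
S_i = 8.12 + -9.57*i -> [8.12, -1.45, -11.02, -20.59, -30.16]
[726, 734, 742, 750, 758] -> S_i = 726 + 8*i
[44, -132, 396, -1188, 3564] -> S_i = 44*-3^i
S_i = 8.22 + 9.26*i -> [8.22, 17.48, 26.74, 36.0, 45.26]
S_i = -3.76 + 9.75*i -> [-3.76, 5.99, 15.74, 25.49, 35.24]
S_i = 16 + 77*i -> [16, 93, 170, 247, 324]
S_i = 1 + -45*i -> [1, -44, -89, -134, -179]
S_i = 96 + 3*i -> [96, 99, 102, 105, 108]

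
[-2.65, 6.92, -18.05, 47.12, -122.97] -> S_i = -2.65*(-2.61)^i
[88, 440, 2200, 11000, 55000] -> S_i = 88*5^i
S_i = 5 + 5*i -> [5, 10, 15, 20, 25]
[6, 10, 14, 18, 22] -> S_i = 6 + 4*i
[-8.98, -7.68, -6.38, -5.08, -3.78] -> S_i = -8.98 + 1.30*i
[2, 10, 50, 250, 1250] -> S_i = 2*5^i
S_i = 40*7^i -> [40, 280, 1960, 13720, 96040]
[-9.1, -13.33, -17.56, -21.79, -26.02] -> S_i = -9.10 + -4.23*i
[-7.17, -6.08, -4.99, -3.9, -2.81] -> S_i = -7.17 + 1.09*i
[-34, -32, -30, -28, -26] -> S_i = -34 + 2*i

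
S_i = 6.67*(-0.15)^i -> [6.67, -1.0, 0.15, -0.02, 0.0]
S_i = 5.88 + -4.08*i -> [5.88, 1.8, -2.28, -6.36, -10.44]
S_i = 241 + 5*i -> [241, 246, 251, 256, 261]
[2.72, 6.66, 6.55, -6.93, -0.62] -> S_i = Random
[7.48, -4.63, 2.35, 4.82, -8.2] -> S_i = Random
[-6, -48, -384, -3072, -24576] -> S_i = -6*8^i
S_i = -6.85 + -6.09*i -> [-6.85, -12.94, -19.03, -25.12, -31.21]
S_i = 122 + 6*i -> [122, 128, 134, 140, 146]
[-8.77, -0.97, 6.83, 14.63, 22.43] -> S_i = -8.77 + 7.80*i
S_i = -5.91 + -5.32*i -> [-5.91, -11.23, -16.55, -21.87, -27.19]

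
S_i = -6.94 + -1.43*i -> [-6.94, -8.37, -9.8, -11.23, -12.66]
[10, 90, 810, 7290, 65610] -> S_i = 10*9^i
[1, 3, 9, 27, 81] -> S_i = 1*3^i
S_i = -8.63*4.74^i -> [-8.63, -40.91, -193.9, -919.06, -4356.36]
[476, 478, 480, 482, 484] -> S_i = 476 + 2*i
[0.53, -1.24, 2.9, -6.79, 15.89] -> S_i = 0.53*(-2.34)^i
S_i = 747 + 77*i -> [747, 824, 901, 978, 1055]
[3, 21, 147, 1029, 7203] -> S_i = 3*7^i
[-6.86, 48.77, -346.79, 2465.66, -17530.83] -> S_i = -6.86*(-7.11)^i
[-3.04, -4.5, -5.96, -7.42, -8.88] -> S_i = -3.04 + -1.46*i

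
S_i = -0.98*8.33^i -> [-0.98, -8.16, -68.0, -566.45, -4718.52]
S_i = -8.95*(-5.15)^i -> [-8.95, 46.09, -237.38, 1222.49, -6295.81]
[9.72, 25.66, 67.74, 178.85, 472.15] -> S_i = 9.72*2.64^i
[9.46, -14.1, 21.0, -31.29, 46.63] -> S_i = 9.46*(-1.49)^i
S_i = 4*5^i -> [4, 20, 100, 500, 2500]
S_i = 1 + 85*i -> [1, 86, 171, 256, 341]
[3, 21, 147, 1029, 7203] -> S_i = 3*7^i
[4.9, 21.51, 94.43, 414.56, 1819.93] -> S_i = 4.90*4.39^i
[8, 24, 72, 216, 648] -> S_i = 8*3^i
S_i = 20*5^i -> [20, 100, 500, 2500, 12500]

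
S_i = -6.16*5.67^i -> [-6.16, -34.93, -198.04, -1122.87, -6366.68]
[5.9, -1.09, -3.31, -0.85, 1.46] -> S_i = Random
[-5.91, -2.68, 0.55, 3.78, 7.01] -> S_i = -5.91 + 3.23*i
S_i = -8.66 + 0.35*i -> [-8.66, -8.31, -7.96, -7.61, -7.26]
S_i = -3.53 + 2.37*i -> [-3.53, -1.16, 1.21, 3.58, 5.95]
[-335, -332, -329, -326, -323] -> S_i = -335 + 3*i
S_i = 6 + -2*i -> [6, 4, 2, 0, -2]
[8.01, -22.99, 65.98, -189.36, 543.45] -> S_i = 8.01*(-2.87)^i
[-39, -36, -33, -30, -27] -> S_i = -39 + 3*i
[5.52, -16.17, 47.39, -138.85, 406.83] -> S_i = 5.52*(-2.93)^i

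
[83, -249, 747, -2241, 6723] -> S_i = 83*-3^i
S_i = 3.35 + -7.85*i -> [3.35, -4.5, -12.35, -20.2, -28.05]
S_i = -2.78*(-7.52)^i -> [-2.78, 20.91, -157.21, 1182.22, -8890.29]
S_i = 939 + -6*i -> [939, 933, 927, 921, 915]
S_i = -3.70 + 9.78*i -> [-3.7, 6.08, 15.86, 25.64, 35.42]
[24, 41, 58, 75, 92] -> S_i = 24 + 17*i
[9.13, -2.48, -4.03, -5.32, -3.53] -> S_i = Random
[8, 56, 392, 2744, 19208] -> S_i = 8*7^i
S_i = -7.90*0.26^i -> [-7.9, -2.05, -0.53, -0.14, -0.04]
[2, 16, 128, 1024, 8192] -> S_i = 2*8^i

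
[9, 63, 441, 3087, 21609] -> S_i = 9*7^i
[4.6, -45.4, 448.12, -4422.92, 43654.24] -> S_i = 4.60*(-9.87)^i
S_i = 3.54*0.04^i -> [3.54, 0.14, 0.01, 0.0, 0.0]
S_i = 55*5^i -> [55, 275, 1375, 6875, 34375]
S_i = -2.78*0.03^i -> [-2.78, -0.08, -0.0, -0.0, -0.0]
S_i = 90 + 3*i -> [90, 93, 96, 99, 102]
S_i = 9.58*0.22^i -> [9.58, 2.11, 0.46, 0.1, 0.02]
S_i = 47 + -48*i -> [47, -1, -49, -97, -145]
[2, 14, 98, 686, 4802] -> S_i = 2*7^i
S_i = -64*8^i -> [-64, -512, -4096, -32768, -262144]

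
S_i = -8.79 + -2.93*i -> [-8.79, -11.72, -14.65, -17.58, -20.51]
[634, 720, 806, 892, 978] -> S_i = 634 + 86*i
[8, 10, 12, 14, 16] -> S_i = 8 + 2*i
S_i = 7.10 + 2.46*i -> [7.1, 9.56, 12.02, 14.48, 16.94]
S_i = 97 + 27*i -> [97, 124, 151, 178, 205]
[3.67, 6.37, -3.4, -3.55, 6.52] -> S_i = Random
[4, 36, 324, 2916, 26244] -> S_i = 4*9^i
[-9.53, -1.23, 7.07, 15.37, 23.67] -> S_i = -9.53 + 8.30*i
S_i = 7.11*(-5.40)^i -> [7.11, -38.39, 207.33, -1119.57, 6045.67]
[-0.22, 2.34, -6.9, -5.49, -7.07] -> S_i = Random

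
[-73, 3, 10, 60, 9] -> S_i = Random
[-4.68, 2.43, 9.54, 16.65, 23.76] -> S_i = -4.68 + 7.11*i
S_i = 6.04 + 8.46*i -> [6.04, 14.5, 22.96, 31.42, 39.88]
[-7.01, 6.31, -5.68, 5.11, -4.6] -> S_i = -7.01*(-0.90)^i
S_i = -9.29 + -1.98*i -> [-9.29, -11.27, -13.25, -15.23, -17.21]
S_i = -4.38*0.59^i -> [-4.38, -2.58, -1.52, -0.9, -0.53]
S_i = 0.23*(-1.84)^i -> [0.23, -0.42, 0.78, -1.43, 2.64]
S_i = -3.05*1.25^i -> [-3.05, -3.81, -4.77, -5.96, -7.45]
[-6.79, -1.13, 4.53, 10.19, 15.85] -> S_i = -6.79 + 5.66*i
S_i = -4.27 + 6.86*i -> [-4.27, 2.59, 9.45, 16.31, 23.17]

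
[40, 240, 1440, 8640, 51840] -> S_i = 40*6^i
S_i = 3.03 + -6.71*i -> [3.03, -3.68, -10.39, -17.1, -23.81]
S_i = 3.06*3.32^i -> [3.06, 10.16, 33.73, 111.98, 371.77]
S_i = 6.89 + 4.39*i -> [6.89, 11.28, 15.67, 20.06, 24.45]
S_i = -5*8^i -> [-5, -40, -320, -2560, -20480]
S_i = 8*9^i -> [8, 72, 648, 5832, 52488]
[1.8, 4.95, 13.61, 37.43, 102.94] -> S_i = 1.80*2.75^i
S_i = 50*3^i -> [50, 150, 450, 1350, 4050]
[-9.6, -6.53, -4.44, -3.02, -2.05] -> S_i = -9.60*0.68^i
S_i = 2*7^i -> [2, 14, 98, 686, 4802]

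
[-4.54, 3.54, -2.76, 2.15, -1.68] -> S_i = -4.54*(-0.78)^i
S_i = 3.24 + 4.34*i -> [3.24, 7.58, 11.92, 16.26, 20.6]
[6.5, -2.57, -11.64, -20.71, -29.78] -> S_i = 6.50 + -9.07*i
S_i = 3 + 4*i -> [3, 7, 11, 15, 19]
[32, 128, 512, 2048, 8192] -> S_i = 32*4^i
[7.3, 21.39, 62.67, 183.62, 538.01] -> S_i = 7.30*2.93^i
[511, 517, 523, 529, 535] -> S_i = 511 + 6*i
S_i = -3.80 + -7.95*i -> [-3.8, -11.75, -19.7, -27.65, -35.6]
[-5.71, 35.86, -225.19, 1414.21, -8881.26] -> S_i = -5.71*(-6.28)^i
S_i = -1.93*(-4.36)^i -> [-1.93, 8.41, -36.69, 159.96, -697.43]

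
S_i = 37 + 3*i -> [37, 40, 43, 46, 49]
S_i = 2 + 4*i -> [2, 6, 10, 14, 18]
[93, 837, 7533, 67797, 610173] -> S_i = 93*9^i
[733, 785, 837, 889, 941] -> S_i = 733 + 52*i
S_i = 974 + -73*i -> [974, 901, 828, 755, 682]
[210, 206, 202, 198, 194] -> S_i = 210 + -4*i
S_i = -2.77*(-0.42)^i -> [-2.77, 1.16, -0.49, 0.21, -0.09]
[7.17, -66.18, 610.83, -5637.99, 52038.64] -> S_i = 7.17*(-9.23)^i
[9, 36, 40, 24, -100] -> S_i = Random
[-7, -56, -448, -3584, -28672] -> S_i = -7*8^i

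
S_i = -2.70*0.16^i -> [-2.7, -0.43, -0.07, -0.01, -0.0]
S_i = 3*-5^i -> [3, -15, 75, -375, 1875]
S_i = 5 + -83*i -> [5, -78, -161, -244, -327]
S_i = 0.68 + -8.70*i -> [0.68, -8.02, -16.72, -25.42, -34.12]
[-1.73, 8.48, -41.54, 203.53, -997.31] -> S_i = -1.73*(-4.90)^i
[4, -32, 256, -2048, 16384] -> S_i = 4*-8^i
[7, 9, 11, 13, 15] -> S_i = 7 + 2*i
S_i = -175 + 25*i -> [-175, -150, -125, -100, -75]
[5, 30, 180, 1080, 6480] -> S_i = 5*6^i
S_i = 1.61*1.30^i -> [1.61, 2.09, 2.72, 3.54, 4.6]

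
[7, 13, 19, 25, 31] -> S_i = 7 + 6*i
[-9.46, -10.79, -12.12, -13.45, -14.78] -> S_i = -9.46 + -1.33*i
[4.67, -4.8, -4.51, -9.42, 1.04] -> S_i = Random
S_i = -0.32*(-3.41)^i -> [-0.32, 1.09, -3.72, 12.69, -43.27]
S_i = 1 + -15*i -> [1, -14, -29, -44, -59]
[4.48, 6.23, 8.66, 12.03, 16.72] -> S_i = 4.48*1.39^i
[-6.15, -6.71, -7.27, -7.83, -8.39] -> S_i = -6.15 + -0.56*i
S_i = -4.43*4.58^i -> [-4.43, -20.29, -92.93, -425.6, -1949.24]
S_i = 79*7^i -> [79, 553, 3871, 27097, 189679]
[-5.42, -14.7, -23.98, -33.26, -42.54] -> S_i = -5.42 + -9.28*i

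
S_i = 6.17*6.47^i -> [6.17, 39.92, 258.28, 1671.08, 10811.91]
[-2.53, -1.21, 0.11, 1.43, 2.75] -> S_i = -2.53 + 1.32*i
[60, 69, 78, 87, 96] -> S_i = 60 + 9*i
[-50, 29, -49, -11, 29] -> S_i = Random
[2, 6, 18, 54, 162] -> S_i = 2*3^i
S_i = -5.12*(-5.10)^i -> [-5.12, 26.11, -133.17, 679.17, -3463.78]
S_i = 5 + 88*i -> [5, 93, 181, 269, 357]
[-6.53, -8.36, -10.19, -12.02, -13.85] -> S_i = -6.53 + -1.83*i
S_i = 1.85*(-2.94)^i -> [1.85, -5.44, 15.99, -47.01, 138.22]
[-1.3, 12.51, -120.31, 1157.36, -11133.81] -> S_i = -1.30*(-9.62)^i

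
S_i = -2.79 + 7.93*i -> [-2.79, 5.14, 13.07, 21.0, 28.93]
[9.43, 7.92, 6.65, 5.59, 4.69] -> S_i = 9.43*0.84^i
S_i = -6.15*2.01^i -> [-6.15, -12.36, -24.85, -49.94, -100.38]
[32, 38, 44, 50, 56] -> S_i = 32 + 6*i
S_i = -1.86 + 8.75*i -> [-1.86, 6.89, 15.64, 24.39, 33.14]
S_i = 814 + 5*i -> [814, 819, 824, 829, 834]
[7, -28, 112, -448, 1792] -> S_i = 7*-4^i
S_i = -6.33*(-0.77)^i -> [-6.33, 4.87, -3.75, 2.89, -2.23]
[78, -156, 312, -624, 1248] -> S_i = 78*-2^i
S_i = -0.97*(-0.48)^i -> [-0.97, 0.47, -0.22, 0.11, -0.05]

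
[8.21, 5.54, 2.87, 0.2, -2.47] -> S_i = 8.21 + -2.67*i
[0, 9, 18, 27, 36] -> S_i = 0 + 9*i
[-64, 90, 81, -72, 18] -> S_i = Random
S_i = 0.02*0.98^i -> [0.02, 0.02, 0.02, 0.02, 0.02]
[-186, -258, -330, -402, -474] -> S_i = -186 + -72*i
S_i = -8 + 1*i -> [-8, -7, -6, -5, -4]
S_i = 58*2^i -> [58, 116, 232, 464, 928]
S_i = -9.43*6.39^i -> [-9.43, -60.26, -385.05, -2460.45, -15722.27]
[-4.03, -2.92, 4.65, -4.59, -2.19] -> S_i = Random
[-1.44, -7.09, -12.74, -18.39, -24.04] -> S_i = -1.44 + -5.65*i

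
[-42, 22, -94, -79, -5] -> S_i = Random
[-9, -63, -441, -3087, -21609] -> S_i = -9*7^i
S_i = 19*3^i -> [19, 57, 171, 513, 1539]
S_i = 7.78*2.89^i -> [7.78, 22.48, 64.98, 187.79, 542.71]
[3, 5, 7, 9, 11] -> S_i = 3 + 2*i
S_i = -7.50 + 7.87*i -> [-7.5, 0.37, 8.24, 16.11, 23.98]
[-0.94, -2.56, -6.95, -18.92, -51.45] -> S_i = -0.94*2.72^i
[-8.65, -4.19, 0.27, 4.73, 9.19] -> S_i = -8.65 + 4.46*i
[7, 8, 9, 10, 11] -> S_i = 7 + 1*i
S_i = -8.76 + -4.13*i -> [-8.76, -12.89, -17.02, -21.15, -25.28]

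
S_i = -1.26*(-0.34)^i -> [-1.26, 0.43, -0.15, 0.05, -0.02]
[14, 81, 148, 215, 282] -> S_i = 14 + 67*i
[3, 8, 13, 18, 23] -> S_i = 3 + 5*i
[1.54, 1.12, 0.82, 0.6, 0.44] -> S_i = 1.54*0.73^i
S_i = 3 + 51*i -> [3, 54, 105, 156, 207]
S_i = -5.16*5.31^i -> [-5.16, -27.4, -145.49, -772.56, -4102.3]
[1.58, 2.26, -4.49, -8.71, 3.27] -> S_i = Random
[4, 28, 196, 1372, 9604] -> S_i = 4*7^i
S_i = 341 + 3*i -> [341, 344, 347, 350, 353]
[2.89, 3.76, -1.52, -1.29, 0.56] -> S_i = Random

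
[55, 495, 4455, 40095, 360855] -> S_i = 55*9^i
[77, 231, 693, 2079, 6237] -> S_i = 77*3^i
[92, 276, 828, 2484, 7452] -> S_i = 92*3^i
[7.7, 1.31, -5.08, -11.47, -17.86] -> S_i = 7.70 + -6.39*i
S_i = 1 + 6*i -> [1, 7, 13, 19, 25]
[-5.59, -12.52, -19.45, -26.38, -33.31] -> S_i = -5.59 + -6.93*i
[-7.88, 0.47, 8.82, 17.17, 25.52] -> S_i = -7.88 + 8.35*i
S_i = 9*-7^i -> [9, -63, 441, -3087, 21609]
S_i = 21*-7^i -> [21, -147, 1029, -7203, 50421]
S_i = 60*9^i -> [60, 540, 4860, 43740, 393660]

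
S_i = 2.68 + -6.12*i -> [2.68, -3.44, -9.56, -15.68, -21.8]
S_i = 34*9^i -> [34, 306, 2754, 24786, 223074]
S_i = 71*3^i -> [71, 213, 639, 1917, 5751]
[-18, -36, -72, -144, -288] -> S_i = -18*2^i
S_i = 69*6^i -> [69, 414, 2484, 14904, 89424]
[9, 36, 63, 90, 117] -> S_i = 9 + 27*i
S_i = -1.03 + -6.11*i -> [-1.03, -7.14, -13.25, -19.36, -25.47]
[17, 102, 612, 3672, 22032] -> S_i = 17*6^i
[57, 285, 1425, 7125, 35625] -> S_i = 57*5^i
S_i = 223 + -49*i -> [223, 174, 125, 76, 27]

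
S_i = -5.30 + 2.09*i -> [-5.3, -3.21, -1.12, 0.97, 3.06]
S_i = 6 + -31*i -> [6, -25, -56, -87, -118]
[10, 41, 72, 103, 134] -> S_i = 10 + 31*i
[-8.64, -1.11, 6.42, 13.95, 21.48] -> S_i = -8.64 + 7.53*i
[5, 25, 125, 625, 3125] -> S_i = 5*5^i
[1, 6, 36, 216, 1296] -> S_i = 1*6^i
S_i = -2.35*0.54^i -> [-2.35, -1.27, -0.69, -0.37, -0.2]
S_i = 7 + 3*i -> [7, 10, 13, 16, 19]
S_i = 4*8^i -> [4, 32, 256, 2048, 16384]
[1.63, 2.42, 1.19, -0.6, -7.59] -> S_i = Random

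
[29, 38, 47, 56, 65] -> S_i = 29 + 9*i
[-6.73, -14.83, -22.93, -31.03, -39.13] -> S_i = -6.73 + -8.10*i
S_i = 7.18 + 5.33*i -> [7.18, 12.51, 17.84, 23.17, 28.5]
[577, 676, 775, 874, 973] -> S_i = 577 + 99*i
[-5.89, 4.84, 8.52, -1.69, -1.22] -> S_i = Random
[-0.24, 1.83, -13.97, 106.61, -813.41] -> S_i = -0.24*(-7.63)^i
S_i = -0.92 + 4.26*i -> [-0.92, 3.34, 7.6, 11.86, 16.12]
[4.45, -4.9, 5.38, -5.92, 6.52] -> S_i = 4.45*(-1.10)^i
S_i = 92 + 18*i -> [92, 110, 128, 146, 164]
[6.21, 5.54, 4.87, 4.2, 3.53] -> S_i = 6.21 + -0.67*i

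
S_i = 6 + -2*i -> [6, 4, 2, 0, -2]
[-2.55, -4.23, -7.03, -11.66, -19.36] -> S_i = -2.55*1.66^i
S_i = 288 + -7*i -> [288, 281, 274, 267, 260]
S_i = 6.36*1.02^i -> [6.36, 6.49, 6.62, 6.75, 6.88]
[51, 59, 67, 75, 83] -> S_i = 51 + 8*i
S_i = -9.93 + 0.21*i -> [-9.93, -9.72, -9.51, -9.3, -9.09]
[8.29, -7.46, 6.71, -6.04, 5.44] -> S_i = 8.29*(-0.90)^i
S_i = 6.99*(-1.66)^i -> [6.99, -11.6, 19.26, -31.97, 53.08]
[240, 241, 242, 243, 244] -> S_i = 240 + 1*i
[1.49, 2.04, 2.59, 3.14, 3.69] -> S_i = 1.49 + 0.55*i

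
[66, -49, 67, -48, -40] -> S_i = Random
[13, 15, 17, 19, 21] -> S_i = 13 + 2*i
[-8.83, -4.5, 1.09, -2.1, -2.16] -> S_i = Random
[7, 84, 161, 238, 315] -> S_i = 7 + 77*i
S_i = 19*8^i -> [19, 152, 1216, 9728, 77824]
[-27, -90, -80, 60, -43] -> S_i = Random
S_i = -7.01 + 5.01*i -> [-7.01, -2.0, 3.01, 8.02, 13.03]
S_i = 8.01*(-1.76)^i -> [8.01, -14.1, 24.81, -43.67, 76.86]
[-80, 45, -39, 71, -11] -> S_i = Random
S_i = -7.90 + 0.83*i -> [-7.9, -7.07, -6.24, -5.41, -4.58]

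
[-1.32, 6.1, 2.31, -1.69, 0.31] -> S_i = Random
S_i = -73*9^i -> [-73, -657, -5913, -53217, -478953]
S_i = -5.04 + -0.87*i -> [-5.04, -5.91, -6.78, -7.65, -8.52]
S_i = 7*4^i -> [7, 28, 112, 448, 1792]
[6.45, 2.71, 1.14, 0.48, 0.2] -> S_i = 6.45*0.42^i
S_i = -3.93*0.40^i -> [-3.93, -1.57, -0.63, -0.25, -0.1]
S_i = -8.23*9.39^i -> [-8.23, -77.28, -725.66, -6813.91, -63982.65]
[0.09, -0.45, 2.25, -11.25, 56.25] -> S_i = 0.09*(-5.00)^i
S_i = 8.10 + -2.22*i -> [8.1, 5.88, 3.66, 1.44, -0.78]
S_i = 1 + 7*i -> [1, 8, 15, 22, 29]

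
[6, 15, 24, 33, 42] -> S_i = 6 + 9*i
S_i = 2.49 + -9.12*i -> [2.49, -6.63, -15.75, -24.87, -33.99]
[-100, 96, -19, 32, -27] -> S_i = Random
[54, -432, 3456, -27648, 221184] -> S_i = 54*-8^i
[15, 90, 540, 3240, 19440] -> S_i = 15*6^i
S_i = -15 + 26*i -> [-15, 11, 37, 63, 89]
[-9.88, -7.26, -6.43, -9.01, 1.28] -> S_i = Random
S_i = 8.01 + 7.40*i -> [8.01, 15.41, 22.81, 30.21, 37.61]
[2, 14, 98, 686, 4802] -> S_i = 2*7^i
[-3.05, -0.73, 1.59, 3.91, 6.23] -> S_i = -3.05 + 2.32*i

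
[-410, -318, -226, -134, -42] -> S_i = -410 + 92*i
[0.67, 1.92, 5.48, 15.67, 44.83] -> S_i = 0.67*2.86^i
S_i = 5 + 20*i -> [5, 25, 45, 65, 85]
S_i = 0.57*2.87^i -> [0.57, 1.64, 4.7, 13.47, 38.67]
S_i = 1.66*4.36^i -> [1.66, 7.24, 31.56, 137.58, 599.87]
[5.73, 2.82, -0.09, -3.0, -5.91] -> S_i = 5.73 + -2.91*i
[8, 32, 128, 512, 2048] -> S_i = 8*4^i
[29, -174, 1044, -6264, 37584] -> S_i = 29*-6^i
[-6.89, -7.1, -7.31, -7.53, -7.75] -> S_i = -6.89*1.03^i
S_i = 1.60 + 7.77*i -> [1.6, 9.37, 17.14, 24.91, 32.68]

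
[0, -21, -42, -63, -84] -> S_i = 0 + -21*i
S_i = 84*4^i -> [84, 336, 1344, 5376, 21504]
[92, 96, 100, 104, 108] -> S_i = 92 + 4*i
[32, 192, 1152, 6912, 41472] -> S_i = 32*6^i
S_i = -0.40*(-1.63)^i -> [-0.4, 0.65, -1.06, 1.73, -2.82]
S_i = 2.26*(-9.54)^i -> [2.26, -21.56, 205.69, -1962.25, 18719.83]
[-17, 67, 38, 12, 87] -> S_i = Random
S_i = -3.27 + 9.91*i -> [-3.27, 6.64, 16.55, 26.46, 36.37]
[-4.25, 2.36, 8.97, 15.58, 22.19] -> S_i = -4.25 + 6.61*i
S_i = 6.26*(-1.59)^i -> [6.26, -9.95, 15.83, -25.16, 40.01]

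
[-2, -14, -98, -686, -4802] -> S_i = -2*7^i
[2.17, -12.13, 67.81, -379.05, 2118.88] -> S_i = 2.17*(-5.59)^i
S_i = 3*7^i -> [3, 21, 147, 1029, 7203]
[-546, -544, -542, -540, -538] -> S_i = -546 + 2*i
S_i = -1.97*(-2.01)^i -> [-1.97, 3.96, -7.96, 16.0, -32.16]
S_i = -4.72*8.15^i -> [-4.72, -38.47, -313.51, -2555.14, -20824.4]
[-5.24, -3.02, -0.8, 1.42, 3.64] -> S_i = -5.24 + 2.22*i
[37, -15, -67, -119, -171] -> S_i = 37 + -52*i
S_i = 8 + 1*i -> [8, 9, 10, 11, 12]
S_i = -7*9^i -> [-7, -63, -567, -5103, -45927]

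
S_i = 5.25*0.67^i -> [5.25, 3.52, 2.36, 1.58, 1.06]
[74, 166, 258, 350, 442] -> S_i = 74 + 92*i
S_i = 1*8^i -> [1, 8, 64, 512, 4096]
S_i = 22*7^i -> [22, 154, 1078, 7546, 52822]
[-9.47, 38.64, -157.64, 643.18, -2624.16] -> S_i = -9.47*(-4.08)^i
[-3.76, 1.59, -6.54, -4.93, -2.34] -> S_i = Random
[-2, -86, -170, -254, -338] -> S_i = -2 + -84*i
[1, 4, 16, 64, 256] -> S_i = 1*4^i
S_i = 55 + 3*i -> [55, 58, 61, 64, 67]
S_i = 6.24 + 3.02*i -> [6.24, 9.26, 12.28, 15.3, 18.32]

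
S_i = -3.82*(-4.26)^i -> [-3.82, 16.27, -69.32, 295.32, -1258.06]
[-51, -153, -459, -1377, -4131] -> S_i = -51*3^i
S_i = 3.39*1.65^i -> [3.39, 5.59, 9.23, 15.23, 25.13]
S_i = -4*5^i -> [-4, -20, -100, -500, -2500]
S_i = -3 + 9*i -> [-3, 6, 15, 24, 33]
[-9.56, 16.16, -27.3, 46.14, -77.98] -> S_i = -9.56*(-1.69)^i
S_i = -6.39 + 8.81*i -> [-6.39, 2.42, 11.23, 20.04, 28.85]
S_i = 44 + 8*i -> [44, 52, 60, 68, 76]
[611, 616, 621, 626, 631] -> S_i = 611 + 5*i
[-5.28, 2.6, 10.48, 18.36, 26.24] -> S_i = -5.28 + 7.88*i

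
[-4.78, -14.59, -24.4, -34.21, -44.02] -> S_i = -4.78 + -9.81*i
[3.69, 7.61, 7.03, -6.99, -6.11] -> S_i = Random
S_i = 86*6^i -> [86, 516, 3096, 18576, 111456]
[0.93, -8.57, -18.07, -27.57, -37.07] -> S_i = 0.93 + -9.50*i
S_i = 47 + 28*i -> [47, 75, 103, 131, 159]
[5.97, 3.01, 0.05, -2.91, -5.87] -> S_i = 5.97 + -2.96*i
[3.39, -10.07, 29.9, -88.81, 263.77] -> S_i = 3.39*(-2.97)^i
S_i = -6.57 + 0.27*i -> [-6.57, -6.3, -6.03, -5.76, -5.49]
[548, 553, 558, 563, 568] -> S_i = 548 + 5*i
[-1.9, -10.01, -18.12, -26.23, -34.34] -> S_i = -1.90 + -8.11*i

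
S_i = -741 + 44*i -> [-741, -697, -653, -609, -565]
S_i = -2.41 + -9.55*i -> [-2.41, -11.96, -21.51, -31.06, -40.61]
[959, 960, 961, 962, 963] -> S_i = 959 + 1*i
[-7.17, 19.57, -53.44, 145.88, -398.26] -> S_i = -7.17*(-2.73)^i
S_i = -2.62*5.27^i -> [-2.62, -13.81, -72.76, -383.47, -2020.9]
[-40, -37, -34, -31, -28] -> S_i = -40 + 3*i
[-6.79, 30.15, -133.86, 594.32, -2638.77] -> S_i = -6.79*(-4.44)^i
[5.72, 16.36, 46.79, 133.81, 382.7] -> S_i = 5.72*2.86^i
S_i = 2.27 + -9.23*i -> [2.27, -6.96, -16.19, -25.42, -34.65]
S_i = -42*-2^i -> [-42, 84, -168, 336, -672]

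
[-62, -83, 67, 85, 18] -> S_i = Random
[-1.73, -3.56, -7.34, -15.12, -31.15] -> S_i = -1.73*2.06^i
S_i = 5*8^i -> [5, 40, 320, 2560, 20480]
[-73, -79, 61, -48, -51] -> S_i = Random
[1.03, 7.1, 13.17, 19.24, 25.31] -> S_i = 1.03 + 6.07*i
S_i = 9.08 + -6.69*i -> [9.08, 2.39, -4.3, -10.99, -17.68]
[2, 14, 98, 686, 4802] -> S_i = 2*7^i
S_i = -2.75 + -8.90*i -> [-2.75, -11.65, -20.55, -29.45, -38.35]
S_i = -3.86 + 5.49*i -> [-3.86, 1.63, 7.12, 12.61, 18.1]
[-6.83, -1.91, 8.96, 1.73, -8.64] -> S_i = Random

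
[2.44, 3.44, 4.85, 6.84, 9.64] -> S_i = 2.44*1.41^i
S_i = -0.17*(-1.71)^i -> [-0.17, 0.29, -0.5, 0.85, -1.45]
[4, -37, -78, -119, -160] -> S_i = 4 + -41*i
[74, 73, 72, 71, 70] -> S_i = 74 + -1*i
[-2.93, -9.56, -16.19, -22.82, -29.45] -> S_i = -2.93 + -6.63*i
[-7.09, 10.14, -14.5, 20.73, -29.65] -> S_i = -7.09*(-1.43)^i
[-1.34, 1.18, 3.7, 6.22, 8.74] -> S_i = -1.34 + 2.52*i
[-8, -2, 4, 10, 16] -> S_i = -8 + 6*i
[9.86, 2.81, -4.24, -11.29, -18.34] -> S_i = 9.86 + -7.05*i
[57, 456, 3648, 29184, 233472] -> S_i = 57*8^i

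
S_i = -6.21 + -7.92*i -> [-6.21, -14.13, -22.05, -29.97, -37.89]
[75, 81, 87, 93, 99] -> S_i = 75 + 6*i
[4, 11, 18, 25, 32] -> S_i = 4 + 7*i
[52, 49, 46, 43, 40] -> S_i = 52 + -3*i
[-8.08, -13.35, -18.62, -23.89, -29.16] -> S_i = -8.08 + -5.27*i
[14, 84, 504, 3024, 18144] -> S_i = 14*6^i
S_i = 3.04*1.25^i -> [3.04, 3.8, 4.75, 5.94, 7.42]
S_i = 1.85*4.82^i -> [1.85, 8.92, 42.98, 207.16, 998.53]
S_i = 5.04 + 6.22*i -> [5.04, 11.26, 17.48, 23.7, 29.92]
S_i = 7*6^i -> [7, 42, 252, 1512, 9072]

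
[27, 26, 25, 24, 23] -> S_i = 27 + -1*i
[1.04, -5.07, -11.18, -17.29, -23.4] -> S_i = 1.04 + -6.11*i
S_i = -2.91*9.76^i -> [-2.91, -28.4, -277.2, -2705.47, -26405.37]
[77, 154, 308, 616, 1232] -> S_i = 77*2^i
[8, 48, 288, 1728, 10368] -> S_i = 8*6^i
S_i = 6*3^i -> [6, 18, 54, 162, 486]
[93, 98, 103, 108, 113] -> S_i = 93 + 5*i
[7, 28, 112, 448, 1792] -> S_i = 7*4^i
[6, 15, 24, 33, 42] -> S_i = 6 + 9*i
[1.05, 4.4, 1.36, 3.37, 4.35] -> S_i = Random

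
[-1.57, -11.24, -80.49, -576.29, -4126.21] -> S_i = -1.57*7.16^i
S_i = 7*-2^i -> [7, -14, 28, -56, 112]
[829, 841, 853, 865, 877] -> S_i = 829 + 12*i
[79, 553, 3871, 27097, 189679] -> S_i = 79*7^i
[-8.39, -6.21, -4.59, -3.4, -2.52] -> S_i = -8.39*0.74^i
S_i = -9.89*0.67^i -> [-9.89, -6.63, -4.44, -2.97, -1.99]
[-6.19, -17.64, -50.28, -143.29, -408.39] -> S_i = -6.19*2.85^i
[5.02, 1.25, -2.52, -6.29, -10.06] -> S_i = 5.02 + -3.77*i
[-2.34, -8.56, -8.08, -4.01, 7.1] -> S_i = Random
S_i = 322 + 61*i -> [322, 383, 444, 505, 566]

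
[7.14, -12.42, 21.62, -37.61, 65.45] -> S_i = 7.14*(-1.74)^i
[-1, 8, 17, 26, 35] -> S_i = -1 + 9*i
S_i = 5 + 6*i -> [5, 11, 17, 23, 29]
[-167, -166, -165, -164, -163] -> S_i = -167 + 1*i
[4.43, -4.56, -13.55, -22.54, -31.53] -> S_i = 4.43 + -8.99*i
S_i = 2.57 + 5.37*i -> [2.57, 7.94, 13.31, 18.68, 24.05]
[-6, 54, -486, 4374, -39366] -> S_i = -6*-9^i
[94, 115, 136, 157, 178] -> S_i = 94 + 21*i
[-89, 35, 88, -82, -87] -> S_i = Random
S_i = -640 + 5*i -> [-640, -635, -630, -625, -620]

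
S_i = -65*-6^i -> [-65, 390, -2340, 14040, -84240]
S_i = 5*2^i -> [5, 10, 20, 40, 80]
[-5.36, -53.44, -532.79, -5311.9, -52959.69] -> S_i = -5.36*9.97^i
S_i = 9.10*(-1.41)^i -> [9.1, -12.83, 18.09, -25.51, 35.97]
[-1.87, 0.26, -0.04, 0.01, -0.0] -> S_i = -1.87*(-0.14)^i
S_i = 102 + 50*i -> [102, 152, 202, 252, 302]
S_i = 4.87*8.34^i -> [4.87, 40.62, 338.74, 2825.06, 23560.97]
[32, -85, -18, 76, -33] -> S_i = Random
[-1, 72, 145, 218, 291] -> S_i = -1 + 73*i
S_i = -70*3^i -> [-70, -210, -630, -1890, -5670]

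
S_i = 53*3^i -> [53, 159, 477, 1431, 4293]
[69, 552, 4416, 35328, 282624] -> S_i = 69*8^i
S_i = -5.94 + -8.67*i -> [-5.94, -14.61, -23.28, -31.95, -40.62]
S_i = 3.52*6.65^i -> [3.52, 23.41, 155.66, 1035.16, 6883.82]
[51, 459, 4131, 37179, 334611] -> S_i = 51*9^i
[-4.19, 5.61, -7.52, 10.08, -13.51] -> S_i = -4.19*(-1.34)^i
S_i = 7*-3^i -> [7, -21, 63, -189, 567]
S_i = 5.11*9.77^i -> [5.11, 49.92, 487.76, 4765.46, 46558.52]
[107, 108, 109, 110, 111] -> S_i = 107 + 1*i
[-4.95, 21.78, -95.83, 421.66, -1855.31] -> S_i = -4.95*(-4.40)^i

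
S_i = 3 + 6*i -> [3, 9, 15, 21, 27]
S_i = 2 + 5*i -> [2, 7, 12, 17, 22]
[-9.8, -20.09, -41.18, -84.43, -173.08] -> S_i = -9.80*2.05^i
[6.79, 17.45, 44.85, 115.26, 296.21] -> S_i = 6.79*2.57^i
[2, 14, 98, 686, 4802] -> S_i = 2*7^i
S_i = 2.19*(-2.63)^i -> [2.19, -5.76, 15.15, -39.84, 104.78]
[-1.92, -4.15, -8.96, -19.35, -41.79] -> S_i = -1.92*2.16^i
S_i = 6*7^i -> [6, 42, 294, 2058, 14406]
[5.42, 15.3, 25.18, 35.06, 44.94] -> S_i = 5.42 + 9.88*i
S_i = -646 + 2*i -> [-646, -644, -642, -640, -638]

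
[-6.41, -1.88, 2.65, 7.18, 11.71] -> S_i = -6.41 + 4.53*i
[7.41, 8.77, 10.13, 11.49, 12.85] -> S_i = 7.41 + 1.36*i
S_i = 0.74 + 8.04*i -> [0.74, 8.78, 16.82, 24.86, 32.9]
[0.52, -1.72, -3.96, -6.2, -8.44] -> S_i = 0.52 + -2.24*i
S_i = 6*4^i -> [6, 24, 96, 384, 1536]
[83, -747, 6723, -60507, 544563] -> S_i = 83*-9^i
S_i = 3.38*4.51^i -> [3.38, 15.24, 68.75, 310.06, 1398.37]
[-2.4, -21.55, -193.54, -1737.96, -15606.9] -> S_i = -2.40*8.98^i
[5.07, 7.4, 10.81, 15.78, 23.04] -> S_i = 5.07*1.46^i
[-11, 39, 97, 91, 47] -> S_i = Random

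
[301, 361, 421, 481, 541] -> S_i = 301 + 60*i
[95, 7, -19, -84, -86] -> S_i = Random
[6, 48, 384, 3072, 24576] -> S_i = 6*8^i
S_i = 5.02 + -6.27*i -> [5.02, -1.25, -7.52, -13.79, -20.06]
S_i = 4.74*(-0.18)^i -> [4.74, -0.85, 0.15, -0.03, 0.0]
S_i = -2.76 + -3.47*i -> [-2.76, -6.23, -9.7, -13.17, -16.64]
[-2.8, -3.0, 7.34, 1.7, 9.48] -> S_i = Random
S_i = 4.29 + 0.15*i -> [4.29, 4.44, 4.59, 4.74, 4.89]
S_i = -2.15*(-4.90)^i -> [-2.15, 10.54, -51.62, 252.95, -1239.43]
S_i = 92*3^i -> [92, 276, 828, 2484, 7452]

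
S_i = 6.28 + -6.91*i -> [6.28, -0.63, -7.54, -14.45, -21.36]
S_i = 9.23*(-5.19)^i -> [9.23, -47.9, 248.62, -1290.34, 6696.86]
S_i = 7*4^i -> [7, 28, 112, 448, 1792]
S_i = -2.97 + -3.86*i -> [-2.97, -6.83, -10.69, -14.55, -18.41]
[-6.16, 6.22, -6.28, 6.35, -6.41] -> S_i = -6.16*(-1.01)^i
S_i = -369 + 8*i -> [-369, -361, -353, -345, -337]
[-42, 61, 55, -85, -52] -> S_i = Random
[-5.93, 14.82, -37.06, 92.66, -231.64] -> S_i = -5.93*(-2.50)^i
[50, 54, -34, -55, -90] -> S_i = Random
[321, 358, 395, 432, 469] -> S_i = 321 + 37*i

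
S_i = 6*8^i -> [6, 48, 384, 3072, 24576]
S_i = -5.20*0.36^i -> [-5.2, -1.87, -0.67, -0.24, -0.09]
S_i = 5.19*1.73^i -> [5.19, 8.98, 15.53, 26.87, 46.49]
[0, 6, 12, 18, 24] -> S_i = 0 + 6*i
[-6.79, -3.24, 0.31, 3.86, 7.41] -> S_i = -6.79 + 3.55*i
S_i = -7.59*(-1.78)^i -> [-7.59, 13.51, -24.05, 42.81, -76.19]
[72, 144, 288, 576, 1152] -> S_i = 72*2^i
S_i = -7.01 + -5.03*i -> [-7.01, -12.04, -17.07, -22.1, -27.13]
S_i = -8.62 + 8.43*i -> [-8.62, -0.19, 8.24, 16.67, 25.1]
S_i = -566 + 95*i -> [-566, -471, -376, -281, -186]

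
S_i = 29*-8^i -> [29, -232, 1856, -14848, 118784]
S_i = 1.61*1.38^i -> [1.61, 2.22, 3.07, 4.23, 5.84]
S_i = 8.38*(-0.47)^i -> [8.38, -3.94, 1.85, -0.87, 0.41]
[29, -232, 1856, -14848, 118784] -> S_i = 29*-8^i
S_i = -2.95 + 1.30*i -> [-2.95, -1.65, -0.35, 0.95, 2.25]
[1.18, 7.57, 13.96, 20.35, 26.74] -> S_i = 1.18 + 6.39*i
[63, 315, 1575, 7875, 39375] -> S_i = 63*5^i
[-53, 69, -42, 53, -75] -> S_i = Random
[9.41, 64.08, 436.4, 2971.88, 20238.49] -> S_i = 9.41*6.81^i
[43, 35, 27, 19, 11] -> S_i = 43 + -8*i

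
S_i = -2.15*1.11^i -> [-2.15, -2.39, -2.65, -2.94, -3.26]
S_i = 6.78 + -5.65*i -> [6.78, 1.13, -4.52, -10.17, -15.82]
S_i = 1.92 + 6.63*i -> [1.92, 8.55, 15.18, 21.81, 28.44]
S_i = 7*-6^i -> [7, -42, 252, -1512, 9072]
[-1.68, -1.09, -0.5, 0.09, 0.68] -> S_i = -1.68 + 0.59*i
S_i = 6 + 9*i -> [6, 15, 24, 33, 42]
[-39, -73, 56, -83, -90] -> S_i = Random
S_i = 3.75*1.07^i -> [3.75, 4.01, 4.29, 4.59, 4.92]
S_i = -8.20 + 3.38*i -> [-8.2, -4.82, -1.44, 1.94, 5.32]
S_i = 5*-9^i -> [5, -45, 405, -3645, 32805]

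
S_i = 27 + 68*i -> [27, 95, 163, 231, 299]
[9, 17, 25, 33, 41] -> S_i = 9 + 8*i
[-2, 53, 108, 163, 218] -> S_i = -2 + 55*i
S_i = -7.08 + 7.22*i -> [-7.08, 0.14, 7.36, 14.58, 21.8]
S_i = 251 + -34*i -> [251, 217, 183, 149, 115]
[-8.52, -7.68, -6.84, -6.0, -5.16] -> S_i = -8.52 + 0.84*i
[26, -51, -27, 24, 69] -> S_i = Random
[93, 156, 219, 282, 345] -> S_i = 93 + 63*i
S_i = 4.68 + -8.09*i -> [4.68, -3.41, -11.5, -19.59, -27.68]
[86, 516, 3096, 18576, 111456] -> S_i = 86*6^i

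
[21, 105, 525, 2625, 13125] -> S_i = 21*5^i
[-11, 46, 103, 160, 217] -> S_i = -11 + 57*i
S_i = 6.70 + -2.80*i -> [6.7, 3.9, 1.1, -1.7, -4.5]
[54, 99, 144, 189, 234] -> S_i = 54 + 45*i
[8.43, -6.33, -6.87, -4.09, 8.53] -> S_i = Random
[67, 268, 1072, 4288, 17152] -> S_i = 67*4^i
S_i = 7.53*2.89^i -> [7.53, 21.76, 62.89, 181.76, 525.27]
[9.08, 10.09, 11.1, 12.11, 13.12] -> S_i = 9.08 + 1.01*i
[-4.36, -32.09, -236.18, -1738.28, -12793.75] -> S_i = -4.36*7.36^i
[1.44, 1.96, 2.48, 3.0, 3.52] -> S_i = 1.44 + 0.52*i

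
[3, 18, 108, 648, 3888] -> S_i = 3*6^i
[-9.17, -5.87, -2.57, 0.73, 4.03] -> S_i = -9.17 + 3.30*i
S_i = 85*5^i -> [85, 425, 2125, 10625, 53125]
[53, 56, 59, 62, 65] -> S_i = 53 + 3*i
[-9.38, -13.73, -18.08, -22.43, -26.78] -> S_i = -9.38 + -4.35*i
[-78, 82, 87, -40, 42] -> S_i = Random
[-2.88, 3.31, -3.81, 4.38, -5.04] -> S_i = -2.88*(-1.15)^i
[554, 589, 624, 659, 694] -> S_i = 554 + 35*i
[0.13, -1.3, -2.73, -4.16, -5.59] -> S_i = 0.13 + -1.43*i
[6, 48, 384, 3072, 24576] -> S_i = 6*8^i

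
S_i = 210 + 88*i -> [210, 298, 386, 474, 562]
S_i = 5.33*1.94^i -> [5.33, 10.34, 20.06, 38.92, 75.5]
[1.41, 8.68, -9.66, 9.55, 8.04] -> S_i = Random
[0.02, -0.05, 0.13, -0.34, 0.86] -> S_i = 0.02*(-2.56)^i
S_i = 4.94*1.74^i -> [4.94, 8.6, 14.96, 26.02, 45.28]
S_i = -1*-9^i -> [-1, 9, -81, 729, -6561]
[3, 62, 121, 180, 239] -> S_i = 3 + 59*i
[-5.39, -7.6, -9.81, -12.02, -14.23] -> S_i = -5.39 + -2.21*i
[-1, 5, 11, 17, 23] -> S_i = -1 + 6*i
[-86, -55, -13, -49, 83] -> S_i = Random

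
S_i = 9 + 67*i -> [9, 76, 143, 210, 277]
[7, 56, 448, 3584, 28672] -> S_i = 7*8^i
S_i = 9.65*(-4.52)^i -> [9.65, -43.62, 197.15, -891.13, 4027.92]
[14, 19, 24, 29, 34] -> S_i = 14 + 5*i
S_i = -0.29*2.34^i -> [-0.29, -0.68, -1.59, -3.72, -8.69]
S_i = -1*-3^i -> [-1, 3, -9, 27, -81]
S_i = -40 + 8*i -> [-40, -32, -24, -16, -8]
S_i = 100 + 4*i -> [100, 104, 108, 112, 116]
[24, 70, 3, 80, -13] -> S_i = Random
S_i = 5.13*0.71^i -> [5.13, 3.64, 2.59, 1.84, 1.3]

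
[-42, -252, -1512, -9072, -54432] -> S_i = -42*6^i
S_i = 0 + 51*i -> [0, 51, 102, 153, 204]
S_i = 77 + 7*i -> [77, 84, 91, 98, 105]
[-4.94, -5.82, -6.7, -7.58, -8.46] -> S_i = -4.94 + -0.88*i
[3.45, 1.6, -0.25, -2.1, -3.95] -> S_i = 3.45 + -1.85*i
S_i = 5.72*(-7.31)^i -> [5.72, -41.81, 305.65, -2234.33, 16332.98]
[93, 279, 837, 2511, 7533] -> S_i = 93*3^i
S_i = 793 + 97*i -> [793, 890, 987, 1084, 1181]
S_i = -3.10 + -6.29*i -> [-3.1, -9.39, -15.68, -21.97, -28.26]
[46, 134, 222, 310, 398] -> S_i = 46 + 88*i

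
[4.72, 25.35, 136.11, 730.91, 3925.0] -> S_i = 4.72*5.37^i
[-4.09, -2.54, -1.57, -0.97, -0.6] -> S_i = -4.09*0.62^i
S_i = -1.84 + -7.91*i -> [-1.84, -9.75, -17.66, -25.57, -33.48]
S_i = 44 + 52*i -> [44, 96, 148, 200, 252]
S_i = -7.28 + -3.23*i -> [-7.28, -10.51, -13.74, -16.97, -20.2]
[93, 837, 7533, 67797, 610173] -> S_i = 93*9^i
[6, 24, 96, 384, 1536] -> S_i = 6*4^i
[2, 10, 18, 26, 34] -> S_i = 2 + 8*i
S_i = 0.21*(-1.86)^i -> [0.21, -0.39, 0.73, -1.35, 2.51]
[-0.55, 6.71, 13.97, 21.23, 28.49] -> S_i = -0.55 + 7.26*i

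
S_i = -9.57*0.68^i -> [-9.57, -6.51, -4.43, -3.01, -2.05]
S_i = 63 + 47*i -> [63, 110, 157, 204, 251]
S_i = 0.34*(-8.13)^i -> [0.34, -2.76, 22.47, -182.71, 1485.39]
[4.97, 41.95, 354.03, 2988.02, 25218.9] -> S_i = 4.97*8.44^i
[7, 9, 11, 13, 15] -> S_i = 7 + 2*i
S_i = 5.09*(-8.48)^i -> [5.09, -43.16, 366.02, -3103.88, 26320.93]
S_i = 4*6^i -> [4, 24, 144, 864, 5184]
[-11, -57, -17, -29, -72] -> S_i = Random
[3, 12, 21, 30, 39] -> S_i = 3 + 9*i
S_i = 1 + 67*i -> [1, 68, 135, 202, 269]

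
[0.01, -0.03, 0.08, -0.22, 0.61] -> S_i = 0.01*(-2.79)^i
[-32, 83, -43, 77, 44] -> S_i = Random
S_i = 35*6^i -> [35, 210, 1260, 7560, 45360]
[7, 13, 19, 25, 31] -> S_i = 7 + 6*i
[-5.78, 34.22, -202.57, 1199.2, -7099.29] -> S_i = -5.78*(-5.92)^i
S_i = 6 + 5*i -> [6, 11, 16, 21, 26]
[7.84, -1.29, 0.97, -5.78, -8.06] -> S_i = Random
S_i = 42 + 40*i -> [42, 82, 122, 162, 202]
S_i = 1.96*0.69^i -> [1.96, 1.35, 0.93, 0.64, 0.44]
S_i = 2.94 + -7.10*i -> [2.94, -4.16, -11.26, -18.36, -25.46]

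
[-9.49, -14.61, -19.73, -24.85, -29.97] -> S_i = -9.49 + -5.12*i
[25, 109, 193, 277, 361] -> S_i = 25 + 84*i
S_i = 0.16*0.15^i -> [0.16, 0.02, 0.0, 0.0, 0.0]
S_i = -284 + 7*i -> [-284, -277, -270, -263, -256]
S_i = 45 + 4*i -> [45, 49, 53, 57, 61]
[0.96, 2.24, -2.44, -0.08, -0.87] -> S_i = Random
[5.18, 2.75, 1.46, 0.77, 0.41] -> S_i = 5.18*0.53^i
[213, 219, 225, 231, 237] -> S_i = 213 + 6*i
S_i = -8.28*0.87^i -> [-8.28, -7.2, -6.27, -5.45, -4.74]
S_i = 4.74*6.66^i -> [4.74, 31.57, 210.25, 1400.24, 9325.57]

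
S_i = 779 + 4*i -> [779, 783, 787, 791, 795]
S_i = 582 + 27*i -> [582, 609, 636, 663, 690]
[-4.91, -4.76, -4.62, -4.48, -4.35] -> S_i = -4.91*0.97^i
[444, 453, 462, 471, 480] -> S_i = 444 + 9*i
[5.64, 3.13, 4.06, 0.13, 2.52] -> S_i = Random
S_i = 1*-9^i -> [1, -9, 81, -729, 6561]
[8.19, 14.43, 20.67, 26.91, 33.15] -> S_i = 8.19 + 6.24*i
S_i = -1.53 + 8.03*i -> [-1.53, 6.5, 14.53, 22.56, 30.59]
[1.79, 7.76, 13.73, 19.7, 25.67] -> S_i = 1.79 + 5.97*i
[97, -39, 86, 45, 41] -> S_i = Random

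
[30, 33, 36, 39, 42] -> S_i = 30 + 3*i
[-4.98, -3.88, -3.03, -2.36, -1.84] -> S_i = -4.98*0.78^i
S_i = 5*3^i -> [5, 15, 45, 135, 405]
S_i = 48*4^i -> [48, 192, 768, 3072, 12288]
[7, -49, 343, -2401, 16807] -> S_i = 7*-7^i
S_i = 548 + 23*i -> [548, 571, 594, 617, 640]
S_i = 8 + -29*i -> [8, -21, -50, -79, -108]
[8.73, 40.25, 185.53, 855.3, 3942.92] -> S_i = 8.73*4.61^i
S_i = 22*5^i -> [22, 110, 550, 2750, 13750]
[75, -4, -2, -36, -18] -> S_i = Random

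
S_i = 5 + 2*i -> [5, 7, 9, 11, 13]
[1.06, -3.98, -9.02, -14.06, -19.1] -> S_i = 1.06 + -5.04*i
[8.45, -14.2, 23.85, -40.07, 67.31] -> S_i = 8.45*(-1.68)^i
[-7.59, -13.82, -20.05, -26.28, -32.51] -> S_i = -7.59 + -6.23*i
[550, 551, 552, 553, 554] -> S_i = 550 + 1*i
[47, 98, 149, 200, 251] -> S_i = 47 + 51*i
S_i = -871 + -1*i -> [-871, -872, -873, -874, -875]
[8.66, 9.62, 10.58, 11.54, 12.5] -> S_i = 8.66 + 0.96*i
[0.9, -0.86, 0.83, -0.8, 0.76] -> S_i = 0.90*(-0.96)^i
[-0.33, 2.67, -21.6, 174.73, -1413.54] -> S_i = -0.33*(-8.09)^i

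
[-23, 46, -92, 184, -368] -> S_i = -23*-2^i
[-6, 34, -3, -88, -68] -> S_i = Random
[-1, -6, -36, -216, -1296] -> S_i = -1*6^i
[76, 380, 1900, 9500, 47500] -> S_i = 76*5^i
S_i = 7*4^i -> [7, 28, 112, 448, 1792]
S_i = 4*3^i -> [4, 12, 36, 108, 324]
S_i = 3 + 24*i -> [3, 27, 51, 75, 99]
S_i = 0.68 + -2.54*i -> [0.68, -1.86, -4.4, -6.94, -9.48]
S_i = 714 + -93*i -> [714, 621, 528, 435, 342]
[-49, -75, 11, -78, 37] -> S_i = Random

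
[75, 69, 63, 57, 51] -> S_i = 75 + -6*i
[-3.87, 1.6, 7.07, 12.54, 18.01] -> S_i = -3.87 + 5.47*i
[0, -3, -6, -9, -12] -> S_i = 0 + -3*i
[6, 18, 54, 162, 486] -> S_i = 6*3^i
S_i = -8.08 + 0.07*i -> [-8.08, -8.01, -7.94, -7.87, -7.8]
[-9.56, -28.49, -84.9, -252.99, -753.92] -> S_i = -9.56*2.98^i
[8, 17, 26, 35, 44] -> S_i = 8 + 9*i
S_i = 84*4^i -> [84, 336, 1344, 5376, 21504]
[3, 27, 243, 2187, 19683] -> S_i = 3*9^i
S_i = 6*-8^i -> [6, -48, 384, -3072, 24576]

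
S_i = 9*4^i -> [9, 36, 144, 576, 2304]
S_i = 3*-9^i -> [3, -27, 243, -2187, 19683]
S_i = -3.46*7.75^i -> [-3.46, -26.82, -207.82, -1610.58, -12481.96]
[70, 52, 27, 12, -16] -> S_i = Random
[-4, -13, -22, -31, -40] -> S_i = -4 + -9*i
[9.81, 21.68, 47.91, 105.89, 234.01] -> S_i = 9.81*2.21^i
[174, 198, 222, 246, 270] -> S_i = 174 + 24*i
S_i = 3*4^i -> [3, 12, 48, 192, 768]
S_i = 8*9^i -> [8, 72, 648, 5832, 52488]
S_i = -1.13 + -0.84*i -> [-1.13, -1.97, -2.81, -3.65, -4.49]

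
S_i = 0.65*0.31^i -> [0.65, 0.2, 0.06, 0.02, 0.01]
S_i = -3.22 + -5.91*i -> [-3.22, -9.13, -15.04, -20.95, -26.86]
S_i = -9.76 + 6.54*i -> [-9.76, -3.22, 3.32, 9.86, 16.4]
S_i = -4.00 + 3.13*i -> [-4.0, -0.87, 2.26, 5.39, 8.52]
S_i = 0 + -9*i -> [0, -9, -18, -27, -36]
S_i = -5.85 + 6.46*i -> [-5.85, 0.61, 7.07, 13.53, 19.99]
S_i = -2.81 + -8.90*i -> [-2.81, -11.71, -20.61, -29.51, -38.41]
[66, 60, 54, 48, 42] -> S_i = 66 + -6*i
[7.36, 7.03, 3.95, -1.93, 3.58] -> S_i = Random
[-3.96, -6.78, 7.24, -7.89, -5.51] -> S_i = Random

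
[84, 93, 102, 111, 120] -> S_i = 84 + 9*i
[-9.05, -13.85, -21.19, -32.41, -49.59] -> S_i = -9.05*1.53^i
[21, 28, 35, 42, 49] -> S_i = 21 + 7*i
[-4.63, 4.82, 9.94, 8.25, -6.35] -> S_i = Random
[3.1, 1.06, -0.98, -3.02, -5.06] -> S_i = 3.10 + -2.04*i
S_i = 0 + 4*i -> [0, 4, 8, 12, 16]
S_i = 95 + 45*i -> [95, 140, 185, 230, 275]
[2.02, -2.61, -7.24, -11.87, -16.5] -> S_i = 2.02 + -4.63*i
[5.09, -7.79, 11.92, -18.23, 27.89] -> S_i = 5.09*(-1.53)^i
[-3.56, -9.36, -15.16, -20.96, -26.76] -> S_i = -3.56 + -5.80*i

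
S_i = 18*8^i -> [18, 144, 1152, 9216, 73728]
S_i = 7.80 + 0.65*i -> [7.8, 8.45, 9.1, 9.75, 10.4]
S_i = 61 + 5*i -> [61, 66, 71, 76, 81]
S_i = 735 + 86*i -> [735, 821, 907, 993, 1079]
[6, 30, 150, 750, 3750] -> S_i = 6*5^i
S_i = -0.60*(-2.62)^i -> [-0.6, 1.57, -4.12, 10.79, -28.27]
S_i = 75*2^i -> [75, 150, 300, 600, 1200]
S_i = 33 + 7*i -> [33, 40, 47, 54, 61]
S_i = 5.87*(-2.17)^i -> [5.87, -12.74, 27.64, -59.98, 130.16]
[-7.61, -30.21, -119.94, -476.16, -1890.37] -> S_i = -7.61*3.97^i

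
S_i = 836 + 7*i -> [836, 843, 850, 857, 864]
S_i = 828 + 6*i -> [828, 834, 840, 846, 852]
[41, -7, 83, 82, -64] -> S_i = Random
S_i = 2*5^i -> [2, 10, 50, 250, 1250]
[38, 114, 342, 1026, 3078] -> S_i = 38*3^i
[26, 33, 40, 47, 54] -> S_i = 26 + 7*i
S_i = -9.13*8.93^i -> [-9.13, -81.53, -728.07, -6501.67, -58059.94]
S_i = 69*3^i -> [69, 207, 621, 1863, 5589]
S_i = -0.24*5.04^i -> [-0.24, -1.21, -6.1, -30.73, -154.86]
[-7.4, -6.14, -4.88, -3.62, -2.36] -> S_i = -7.40 + 1.26*i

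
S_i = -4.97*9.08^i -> [-4.97, -45.13, -409.76, -3720.61, -33783.12]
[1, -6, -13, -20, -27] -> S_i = 1 + -7*i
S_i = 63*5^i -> [63, 315, 1575, 7875, 39375]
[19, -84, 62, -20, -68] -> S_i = Random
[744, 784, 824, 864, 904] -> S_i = 744 + 40*i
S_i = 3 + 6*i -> [3, 9, 15, 21, 27]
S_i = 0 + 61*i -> [0, 61, 122, 183, 244]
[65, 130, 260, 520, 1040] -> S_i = 65*2^i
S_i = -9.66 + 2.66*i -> [-9.66, -7.0, -4.34, -1.68, 0.98]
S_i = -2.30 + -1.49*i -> [-2.3, -3.79, -5.28, -6.77, -8.26]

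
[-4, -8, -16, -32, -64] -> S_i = -4*2^i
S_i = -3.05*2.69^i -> [-3.05, -8.2, -22.07, -59.37, -159.7]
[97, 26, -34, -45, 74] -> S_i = Random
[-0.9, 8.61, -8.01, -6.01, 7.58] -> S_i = Random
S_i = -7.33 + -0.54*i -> [-7.33, -7.87, -8.41, -8.95, -9.49]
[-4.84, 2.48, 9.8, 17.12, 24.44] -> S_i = -4.84 + 7.32*i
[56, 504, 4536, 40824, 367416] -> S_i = 56*9^i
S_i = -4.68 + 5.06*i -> [-4.68, 0.38, 5.44, 10.5, 15.56]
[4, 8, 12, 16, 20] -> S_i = 4 + 4*i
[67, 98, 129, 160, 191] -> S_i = 67 + 31*i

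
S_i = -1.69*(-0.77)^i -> [-1.69, 1.3, -1.0, 0.77, -0.59]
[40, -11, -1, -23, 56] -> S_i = Random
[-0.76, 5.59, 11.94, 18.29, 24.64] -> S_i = -0.76 + 6.35*i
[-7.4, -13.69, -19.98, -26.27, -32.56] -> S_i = -7.40 + -6.29*i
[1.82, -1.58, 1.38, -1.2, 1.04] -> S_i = 1.82*(-0.87)^i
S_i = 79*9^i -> [79, 711, 6399, 57591, 518319]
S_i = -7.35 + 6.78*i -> [-7.35, -0.57, 6.21, 12.99, 19.77]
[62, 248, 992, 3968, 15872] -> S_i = 62*4^i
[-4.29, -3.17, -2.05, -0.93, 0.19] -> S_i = -4.29 + 1.12*i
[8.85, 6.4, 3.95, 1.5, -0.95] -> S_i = 8.85 + -2.45*i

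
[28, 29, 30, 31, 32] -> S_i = 28 + 1*i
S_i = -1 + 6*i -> [-1, 5, 11, 17, 23]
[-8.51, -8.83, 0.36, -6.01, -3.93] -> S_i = Random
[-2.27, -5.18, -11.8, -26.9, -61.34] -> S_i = -2.27*2.28^i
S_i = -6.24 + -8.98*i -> [-6.24, -15.22, -24.2, -33.18, -42.16]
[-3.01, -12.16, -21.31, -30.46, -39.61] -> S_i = -3.01 + -9.15*i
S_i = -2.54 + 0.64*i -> [-2.54, -1.9, -1.26, -0.62, 0.02]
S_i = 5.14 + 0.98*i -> [5.14, 6.12, 7.1, 8.08, 9.06]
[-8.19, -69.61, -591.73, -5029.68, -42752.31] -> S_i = -8.19*8.50^i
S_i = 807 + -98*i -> [807, 709, 611, 513, 415]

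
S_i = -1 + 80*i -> [-1, 79, 159, 239, 319]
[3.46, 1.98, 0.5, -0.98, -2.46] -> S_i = 3.46 + -1.48*i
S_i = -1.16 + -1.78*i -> [-1.16, -2.94, -4.72, -6.5, -8.28]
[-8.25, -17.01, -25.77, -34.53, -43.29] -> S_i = -8.25 + -8.76*i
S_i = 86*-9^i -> [86, -774, 6966, -62694, 564246]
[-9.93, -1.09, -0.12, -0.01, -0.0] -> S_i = -9.93*0.11^i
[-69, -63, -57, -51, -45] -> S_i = -69 + 6*i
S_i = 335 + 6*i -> [335, 341, 347, 353, 359]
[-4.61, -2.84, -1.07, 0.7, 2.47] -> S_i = -4.61 + 1.77*i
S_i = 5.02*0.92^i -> [5.02, 4.62, 4.25, 3.91, 3.6]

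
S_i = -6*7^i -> [-6, -42, -294, -2058, -14406]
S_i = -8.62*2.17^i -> [-8.62, -18.71, -40.59, -88.08, -191.14]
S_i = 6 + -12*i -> [6, -6, -18, -30, -42]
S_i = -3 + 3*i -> [-3, 0, 3, 6, 9]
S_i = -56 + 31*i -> [-56, -25, 6, 37, 68]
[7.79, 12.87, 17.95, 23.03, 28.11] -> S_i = 7.79 + 5.08*i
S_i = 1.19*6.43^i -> [1.19, 7.65, 49.2, 316.36, 2034.19]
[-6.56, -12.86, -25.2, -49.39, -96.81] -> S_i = -6.56*1.96^i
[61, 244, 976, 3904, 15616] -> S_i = 61*4^i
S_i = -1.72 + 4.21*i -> [-1.72, 2.49, 6.7, 10.91, 15.12]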